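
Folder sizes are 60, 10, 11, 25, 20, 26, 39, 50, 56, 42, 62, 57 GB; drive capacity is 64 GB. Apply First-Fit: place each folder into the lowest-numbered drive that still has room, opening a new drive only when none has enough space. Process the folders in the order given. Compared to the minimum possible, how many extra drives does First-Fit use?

1

First-Fit: [60] [10,11,25] [20,26] [39] [50] [56] [42] [62] [57] → 9 drives.
Total size 458 GB; any packing needs at least ⌈458/64⌉ = 8 drives.
An optimal packing achieves that bound: [62] [60] [57] [56] [50,11] [42,20] [39,25] [26,10] → 8 drives.
Excess: 9 − 8 = 1.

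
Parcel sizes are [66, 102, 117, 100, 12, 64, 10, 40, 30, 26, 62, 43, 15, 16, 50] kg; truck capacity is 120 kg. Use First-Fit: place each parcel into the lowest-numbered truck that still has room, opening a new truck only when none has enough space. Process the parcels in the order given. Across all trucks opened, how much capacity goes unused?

Put 66 kg in truck 1; 54 kg remain.
Put 102 kg in truck 2; 18 kg remain.
Put 117 kg in truck 3; 3 kg remain.
Put 100 kg in truck 4; 20 kg remain.
Put 12 kg in truck 1; 42 kg remain.
Put 64 kg in truck 5; 56 kg remain.
Put 10 kg in truck 1; 32 kg remain.
Put 40 kg in truck 5; 16 kg remain.
Put 30 kg in truck 1; 2 kg remain.
Put 26 kg in truck 6; 94 kg remain.
Put 62 kg in truck 6; 32 kg remain.
Put 43 kg in truck 7; 77 kg remain.
Put 15 kg in truck 2; 3 kg remain.
Put 16 kg in truck 4; 4 kg remain.
Put 50 kg in truck 7; 27 kg remain.
7 trucks × 120 kg = 840 kg; used 753 kg; unused 87 kg.

87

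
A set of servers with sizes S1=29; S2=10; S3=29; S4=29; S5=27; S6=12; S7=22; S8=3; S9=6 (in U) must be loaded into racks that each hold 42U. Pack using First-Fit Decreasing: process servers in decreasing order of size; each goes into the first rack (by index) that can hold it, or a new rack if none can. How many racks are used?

Sorted descending: 29, 29, 29, 27, 22, 12, 10, 6, 3.
Put 29U in rack 1; 13U remain.
Put 29U in rack 2; 13U remain.
Put 29U in rack 3; 13U remain.
Put 27U in rack 4; 15U remain.
Put 22U in rack 5; 20U remain.
Put 12U in rack 1; 1U remain.
Put 10U in rack 2; 3U remain.
Put 6U in rack 3; 7U remain.
Put 3U in rack 2; 0U remain.
Final racks: [29,12] [29,10,3] [29,6] [27] [22].

5 racks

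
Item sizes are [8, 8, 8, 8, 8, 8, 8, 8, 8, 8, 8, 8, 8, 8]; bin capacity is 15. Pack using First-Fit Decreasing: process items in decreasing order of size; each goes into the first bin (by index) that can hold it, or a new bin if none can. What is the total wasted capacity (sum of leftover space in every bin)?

Sorted descending: 8, 8, 8, 8, 8, 8, 8, 8, 8, 8, 8, 8, 8, 8.
Put 8 in bin 1; 7 remain.
Put 8 in bin 2; 7 remain.
Put 8 in bin 3; 7 remain.
Put 8 in bin 4; 7 remain.
Put 8 in bin 5; 7 remain.
Put 8 in bin 6; 7 remain.
Put 8 in bin 7; 7 remain.
Put 8 in bin 8; 7 remain.
Put 8 in bin 9; 7 remain.
Put 8 in bin 10; 7 remain.
Put 8 in bin 11; 7 remain.
Put 8 in bin 12; 7 remain.
Put 8 in bin 13; 7 remain.
Put 8 in bin 14; 7 remain.
14 bins × 15 = 210; used 112; unused 98.

98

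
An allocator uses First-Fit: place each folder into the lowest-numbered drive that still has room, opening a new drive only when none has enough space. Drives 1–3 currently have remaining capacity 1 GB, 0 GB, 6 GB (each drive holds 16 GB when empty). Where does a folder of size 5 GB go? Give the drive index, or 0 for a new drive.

3

Drives with room: drive 3 (6 GB).
The first with room is drive 3.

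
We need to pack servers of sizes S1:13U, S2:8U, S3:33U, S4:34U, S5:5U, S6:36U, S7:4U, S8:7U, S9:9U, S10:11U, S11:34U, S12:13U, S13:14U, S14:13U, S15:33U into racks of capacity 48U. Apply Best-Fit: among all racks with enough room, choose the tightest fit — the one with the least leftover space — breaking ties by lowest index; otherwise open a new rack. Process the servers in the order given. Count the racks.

6 racks

Put S1 (13U) in rack 1; 35U remain.
Put S2 (8U) in rack 1; 27U remain.
Put S3 (33U) in rack 2; 15U remain.
Put S4 (34U) in rack 3; 14U remain.
Put S5 (5U) in rack 3; 9U remain.
Put S6 (36U) in rack 4; 12U remain.
Put S7 (4U) in rack 3; 5U remain.
Put S8 (7U) in rack 4; 5U remain.
Put S9 (9U) in rack 2; 6U remain.
Put S10 (11U) in rack 1; 16U remain.
Put S11 (34U) in rack 5; 14U remain.
Put S12 (13U) in rack 5; 1U remain.
Put S13 (14U) in rack 1; 2U remain.
Put S14 (13U) in rack 6; 35U remain.
Put S15 (33U) in rack 6; 2U remain.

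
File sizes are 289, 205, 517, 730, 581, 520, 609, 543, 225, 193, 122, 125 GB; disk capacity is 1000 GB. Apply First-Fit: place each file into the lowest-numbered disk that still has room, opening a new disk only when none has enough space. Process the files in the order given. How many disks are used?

Put 289 GB in disk 1; 711 GB remain.
Put 205 GB in disk 1; 506 GB remain.
Put 517 GB in disk 2; 483 GB remain.
Put 730 GB in disk 3; 270 GB remain.
Put 581 GB in disk 4; 419 GB remain.
Put 520 GB in disk 5; 480 GB remain.
Put 609 GB in disk 6; 391 GB remain.
Put 543 GB in disk 7; 457 GB remain.
Put 225 GB in disk 1; 281 GB remain.
Put 193 GB in disk 1; 88 GB remain.
Put 122 GB in disk 2; 361 GB remain.
Put 125 GB in disk 2; 236 GB remain.

7 disks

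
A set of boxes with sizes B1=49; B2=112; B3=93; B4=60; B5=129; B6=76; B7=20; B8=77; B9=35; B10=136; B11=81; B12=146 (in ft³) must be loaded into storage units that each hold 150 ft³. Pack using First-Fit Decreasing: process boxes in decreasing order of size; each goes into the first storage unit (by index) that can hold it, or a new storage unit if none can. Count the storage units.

8 storage units

Sorted descending: 146, 136, 129, 112, 93, 81, 77, 76, 60, 49, 35, 20.
storage unit 1: place 146 ft³, 4 ft³ left
storage unit 2: place 136 ft³, 14 ft³ left
storage unit 3: place 129 ft³, 21 ft³ left
storage unit 4: place 112 ft³, 38 ft³ left
storage unit 5: place 93 ft³, 57 ft³ left
storage unit 6: place 81 ft³, 69 ft³ left
storage unit 7: place 77 ft³, 73 ft³ left
storage unit 8: place 76 ft³, 74 ft³ left
storage unit 6: place 60 ft³, 9 ft³ left
storage unit 5: place 49 ft³, 8 ft³ left
storage unit 4: place 35 ft³, 3 ft³ left
storage unit 3: place 20 ft³, 1 ft³ left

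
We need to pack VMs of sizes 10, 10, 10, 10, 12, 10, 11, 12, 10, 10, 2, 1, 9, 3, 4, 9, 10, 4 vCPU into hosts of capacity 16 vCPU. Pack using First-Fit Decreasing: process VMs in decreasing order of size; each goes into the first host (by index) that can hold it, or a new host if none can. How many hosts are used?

Sorted descending: 12, 12, 11, 10, 10, 10, 10, 10, 10, 10, 10, 9, 9, 4, 4, 3, 2, 1.
12 vCPU → host 1 (remaining 4 vCPU)
12 vCPU → host 2 (remaining 4 vCPU)
11 vCPU → host 3 (remaining 5 vCPU)
10 vCPU → host 4 (remaining 6 vCPU)
10 vCPU → host 5 (remaining 6 vCPU)
10 vCPU → host 6 (remaining 6 vCPU)
10 vCPU → host 7 (remaining 6 vCPU)
10 vCPU → host 8 (remaining 6 vCPU)
10 vCPU → host 9 (remaining 6 vCPU)
10 vCPU → host 10 (remaining 6 vCPU)
10 vCPU → host 11 (remaining 6 vCPU)
9 vCPU → host 12 (remaining 7 vCPU)
9 vCPU → host 13 (remaining 7 vCPU)
4 vCPU → host 1 (remaining 0 vCPU)
4 vCPU → host 2 (remaining 0 vCPU)
3 vCPU → host 3 (remaining 2 vCPU)
2 vCPU → host 3 (remaining 0 vCPU)
1 vCPU → host 4 (remaining 5 vCPU)

13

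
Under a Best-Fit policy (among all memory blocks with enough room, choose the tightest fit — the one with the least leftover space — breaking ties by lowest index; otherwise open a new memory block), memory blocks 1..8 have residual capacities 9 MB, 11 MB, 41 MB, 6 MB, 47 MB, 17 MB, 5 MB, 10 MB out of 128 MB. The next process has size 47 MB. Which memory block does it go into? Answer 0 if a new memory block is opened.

Memory blocks with room: memory block 5 (47 MB).
Tightest fit is memory block 5 with 47 MB free.

5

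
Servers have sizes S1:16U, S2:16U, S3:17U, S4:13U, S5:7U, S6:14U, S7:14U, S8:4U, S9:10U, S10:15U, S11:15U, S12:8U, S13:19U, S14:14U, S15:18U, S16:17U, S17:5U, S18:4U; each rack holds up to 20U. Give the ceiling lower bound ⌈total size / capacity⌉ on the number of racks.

12

Total size = 16 + 16 + 17 + 13 + 7 + 14 + 14 + 4 + 10 + 15 + 15 + 8 + 19 + 14 + 18 + 17 + 5 + 4 = 226U.
⌈226 / 20⌉ = 12.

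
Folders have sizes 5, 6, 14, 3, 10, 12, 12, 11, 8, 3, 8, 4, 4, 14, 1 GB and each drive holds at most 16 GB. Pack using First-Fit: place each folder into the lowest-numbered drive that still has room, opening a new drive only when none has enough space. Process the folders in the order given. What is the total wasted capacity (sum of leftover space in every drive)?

drive 1: place 5 GB, 11 GB left
drive 1: place 6 GB, 5 GB left
drive 2: place 14 GB, 2 GB left
drive 1: place 3 GB, 2 GB left
drive 3: place 10 GB, 6 GB left
drive 4: place 12 GB, 4 GB left
drive 5: place 12 GB, 4 GB left
drive 6: place 11 GB, 5 GB left
drive 7: place 8 GB, 8 GB left
drive 3: place 3 GB, 3 GB left
drive 7: place 8 GB, 0 GB left
drive 4: place 4 GB, 0 GB left
drive 5: place 4 GB, 0 GB left
drive 8: place 14 GB, 2 GB left
drive 1: place 1 GB, 1 GB left
8 drives × 16 GB = 128 GB; used 115 GB; unused 13 GB.

13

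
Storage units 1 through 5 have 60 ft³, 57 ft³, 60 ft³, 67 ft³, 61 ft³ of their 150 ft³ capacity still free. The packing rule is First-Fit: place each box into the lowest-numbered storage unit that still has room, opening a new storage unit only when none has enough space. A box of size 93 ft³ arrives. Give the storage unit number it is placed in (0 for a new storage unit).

No storage unit has ≥ 93 ft³ free, so a new storage unit is opened.

0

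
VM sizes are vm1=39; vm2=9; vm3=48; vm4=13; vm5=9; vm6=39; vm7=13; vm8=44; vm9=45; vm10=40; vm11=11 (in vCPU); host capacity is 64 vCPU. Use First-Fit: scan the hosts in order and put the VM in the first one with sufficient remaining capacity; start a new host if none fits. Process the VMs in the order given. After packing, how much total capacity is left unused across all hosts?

74

Put vm1 (39 vCPU) in host 1; 25 vCPU remain.
Put vm2 (9 vCPU) in host 1; 16 vCPU remain.
Put vm3 (48 vCPU) in host 2; 16 vCPU remain.
Put vm4 (13 vCPU) in host 1; 3 vCPU remain.
Put vm5 (9 vCPU) in host 2; 7 vCPU remain.
Put vm6 (39 vCPU) in host 3; 25 vCPU remain.
Put vm7 (13 vCPU) in host 3; 12 vCPU remain.
Put vm8 (44 vCPU) in host 4; 20 vCPU remain.
Put vm9 (45 vCPU) in host 5; 19 vCPU remain.
Put vm10 (40 vCPU) in host 6; 24 vCPU remain.
Put vm11 (11 vCPU) in host 3; 1 vCPU remain.
6 hosts × 64 vCPU = 384 vCPU; used 310 vCPU; unused 74 vCPU.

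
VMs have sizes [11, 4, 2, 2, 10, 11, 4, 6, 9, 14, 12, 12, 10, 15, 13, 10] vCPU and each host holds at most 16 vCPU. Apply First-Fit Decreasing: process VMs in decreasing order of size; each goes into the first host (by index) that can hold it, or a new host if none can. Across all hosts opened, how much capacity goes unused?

31

Sorted descending: 15, 14, 13, 12, 12, 11, 11, 10, 10, 10, 9, 6, 4, 4, 2, 2.
Put 15 vCPU in host 1; 1 vCPU remain.
Put 14 vCPU in host 2; 2 vCPU remain.
Put 13 vCPU in host 3; 3 vCPU remain.
Put 12 vCPU in host 4; 4 vCPU remain.
Put 12 vCPU in host 5; 4 vCPU remain.
Put 11 vCPU in host 6; 5 vCPU remain.
Put 11 vCPU in host 7; 5 vCPU remain.
Put 10 vCPU in host 8; 6 vCPU remain.
Put 10 vCPU in host 9; 6 vCPU remain.
Put 10 vCPU in host 10; 6 vCPU remain.
Put 9 vCPU in host 11; 7 vCPU remain.
Put 6 vCPU in host 8; 0 vCPU remain.
Put 4 vCPU in host 4; 0 vCPU remain.
Put 4 vCPU in host 5; 0 vCPU remain.
Put 2 vCPU in host 2; 0 vCPU remain.
Put 2 vCPU in host 3; 1 vCPU remain.
11 hosts × 16 vCPU = 176 vCPU; used 145 vCPU; unused 31 vCPU.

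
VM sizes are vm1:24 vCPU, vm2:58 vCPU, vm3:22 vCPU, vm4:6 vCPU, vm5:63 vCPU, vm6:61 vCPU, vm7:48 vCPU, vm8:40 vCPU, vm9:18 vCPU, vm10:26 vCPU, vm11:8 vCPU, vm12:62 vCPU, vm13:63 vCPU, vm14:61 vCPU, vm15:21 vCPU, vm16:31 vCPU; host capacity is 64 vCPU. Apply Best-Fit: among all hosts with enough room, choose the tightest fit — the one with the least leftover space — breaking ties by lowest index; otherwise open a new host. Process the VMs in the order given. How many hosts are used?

10

vm1 (24 vCPU) → host 1 (remaining 40 vCPU)
vm2 (58 vCPU) → host 2 (remaining 6 vCPU)
vm3 (22 vCPU) → host 1 (remaining 18 vCPU)
vm4 (6 vCPU) → host 2 (remaining 0 vCPU)
vm5 (63 vCPU) → host 3 (remaining 1 vCPU)
vm6 (61 vCPU) → host 4 (remaining 3 vCPU)
vm7 (48 vCPU) → host 5 (remaining 16 vCPU)
vm8 (40 vCPU) → host 6 (remaining 24 vCPU)
vm9 (18 vCPU) → host 1 (remaining 0 vCPU)
vm10 (26 vCPU) → host 7 (remaining 38 vCPU)
vm11 (8 vCPU) → host 5 (remaining 8 vCPU)
vm12 (62 vCPU) → host 8 (remaining 2 vCPU)
vm13 (63 vCPU) → host 9 (remaining 1 vCPU)
vm14 (61 vCPU) → host 10 (remaining 3 vCPU)
vm15 (21 vCPU) → host 6 (remaining 3 vCPU)
vm16 (31 vCPU) → host 7 (remaining 7 vCPU)
Final hosts: [24,22,18] [58,6] [63] [61] [48,8] [40,21] [26,31] [62] [63] [61].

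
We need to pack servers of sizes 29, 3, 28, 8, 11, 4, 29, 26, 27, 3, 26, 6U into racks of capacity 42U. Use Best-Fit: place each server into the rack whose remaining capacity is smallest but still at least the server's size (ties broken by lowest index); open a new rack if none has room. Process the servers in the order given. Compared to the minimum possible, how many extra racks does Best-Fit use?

Best-Fit: [29,3,8] [28,11,3] [4,29,6] [26] [27] [26] → 6 racks.
6 servers exceed 21U (half the capacity), and no two of those can share a rack, so at least 6 racks are needed.
So 6 is already optimal.

0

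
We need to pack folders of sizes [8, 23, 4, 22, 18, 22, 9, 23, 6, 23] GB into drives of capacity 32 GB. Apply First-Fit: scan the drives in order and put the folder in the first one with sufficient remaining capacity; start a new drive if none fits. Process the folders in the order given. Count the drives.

6

Put 8 GB in drive 1; 24 GB remain.
Put 23 GB in drive 1; 1 GB remain.
Put 4 GB in drive 2; 28 GB remain.
Put 22 GB in drive 2; 6 GB remain.
Put 18 GB in drive 3; 14 GB remain.
Put 22 GB in drive 4; 10 GB remain.
Put 9 GB in drive 3; 5 GB remain.
Put 23 GB in drive 5; 9 GB remain.
Put 6 GB in drive 2; 0 GB remain.
Put 23 GB in drive 6; 9 GB remain.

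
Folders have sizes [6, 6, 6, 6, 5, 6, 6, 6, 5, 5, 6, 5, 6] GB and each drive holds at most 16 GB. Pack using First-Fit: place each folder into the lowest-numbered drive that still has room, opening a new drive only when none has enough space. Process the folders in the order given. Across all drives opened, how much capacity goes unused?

Put 6 GB in drive 1; 10 GB remain.
Put 6 GB in drive 1; 4 GB remain.
Put 6 GB in drive 2; 10 GB remain.
Put 6 GB in drive 2; 4 GB remain.
Put 5 GB in drive 3; 11 GB remain.
Put 6 GB in drive 3; 5 GB remain.
Put 6 GB in drive 4; 10 GB remain.
Put 6 GB in drive 4; 4 GB remain.
Put 5 GB in drive 3; 0 GB remain.
Put 5 GB in drive 5; 11 GB remain.
Put 6 GB in drive 5; 5 GB remain.
Put 5 GB in drive 5; 0 GB remain.
Put 6 GB in drive 6; 10 GB remain.
6 drives × 16 GB = 96 GB; used 74 GB; unused 22 GB.

22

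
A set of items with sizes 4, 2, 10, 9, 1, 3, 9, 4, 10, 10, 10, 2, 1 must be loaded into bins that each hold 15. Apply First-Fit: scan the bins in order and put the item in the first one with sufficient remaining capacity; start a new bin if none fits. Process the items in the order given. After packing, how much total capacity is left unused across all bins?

15

Put 4 in bin 1; 11 remain.
Put 2 in bin 1; 9 remain.
Put 10 in bin 2; 5 remain.
Put 9 in bin 1; 0 remain.
Put 1 in bin 2; 4 remain.
Put 3 in bin 2; 1 remain.
Put 9 in bin 3; 6 remain.
Put 4 in bin 3; 2 remain.
Put 10 in bin 4; 5 remain.
Put 10 in bin 5; 5 remain.
Put 10 in bin 6; 5 remain.
Put 2 in bin 3; 0 remain.
Put 1 in bin 2; 0 remain.
6 bins × 15 = 90; used 75; unused 15.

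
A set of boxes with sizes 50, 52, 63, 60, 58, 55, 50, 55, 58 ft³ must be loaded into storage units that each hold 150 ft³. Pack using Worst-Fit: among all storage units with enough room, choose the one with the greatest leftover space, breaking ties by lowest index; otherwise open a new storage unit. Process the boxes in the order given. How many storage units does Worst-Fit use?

5 storage units

Put 50 ft³ in storage unit 1; 100 ft³ remain.
Put 52 ft³ in storage unit 1; 48 ft³ remain.
Put 63 ft³ in storage unit 2; 87 ft³ remain.
Put 60 ft³ in storage unit 2; 27 ft³ remain.
Put 58 ft³ in storage unit 3; 92 ft³ remain.
Put 55 ft³ in storage unit 3; 37 ft³ remain.
Put 50 ft³ in storage unit 4; 100 ft³ remain.
Put 55 ft³ in storage unit 4; 45 ft³ remain.
Put 58 ft³ in storage unit 5; 92 ft³ remain.
Final storage units: [50,52] [63,60] [58,55] [50,55] [58].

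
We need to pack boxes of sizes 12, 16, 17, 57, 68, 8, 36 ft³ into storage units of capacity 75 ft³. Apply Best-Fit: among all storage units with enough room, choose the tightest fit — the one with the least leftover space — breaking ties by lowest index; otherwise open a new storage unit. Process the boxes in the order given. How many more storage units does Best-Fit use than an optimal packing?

Best-Fit: [12,16,17] [57,8] [68] [36] → 4 storage units.
Total size 214 ft³; any packing needs at least ⌈214/75⌉ = 3 storage units.
An optimal packing achieves that bound: [68] [57,17] [36,16,12,8] → 3 storage units.
Excess: 4 − 3 = 1.

1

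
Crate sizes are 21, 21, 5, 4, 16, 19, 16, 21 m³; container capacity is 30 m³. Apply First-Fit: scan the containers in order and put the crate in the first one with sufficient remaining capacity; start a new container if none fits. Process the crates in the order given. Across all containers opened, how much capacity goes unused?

21 m³ → container 1 (remaining 9 m³)
21 m³ → container 2 (remaining 9 m³)
5 m³ → container 1 (remaining 4 m³)
4 m³ → container 1 (remaining 0 m³)
16 m³ → container 3 (remaining 14 m³)
19 m³ → container 4 (remaining 11 m³)
16 m³ → container 5 (remaining 14 m³)
21 m³ → container 6 (remaining 9 m³)
6 containers × 30 m³ = 180 m³; used 123 m³; unused 57 m³.

57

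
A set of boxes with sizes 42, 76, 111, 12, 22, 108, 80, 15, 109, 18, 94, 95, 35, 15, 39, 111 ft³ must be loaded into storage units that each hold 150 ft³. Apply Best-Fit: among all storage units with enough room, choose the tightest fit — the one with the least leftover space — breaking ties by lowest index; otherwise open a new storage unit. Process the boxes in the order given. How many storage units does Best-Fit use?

Put 42 ft³ in storage unit 1; 108 ft³ remain.
Put 76 ft³ in storage unit 1; 32 ft³ remain.
Put 111 ft³ in storage unit 2; 39 ft³ remain.
Put 12 ft³ in storage unit 1; 20 ft³ remain.
Put 22 ft³ in storage unit 2; 17 ft³ remain.
Put 108 ft³ in storage unit 3; 42 ft³ remain.
Put 80 ft³ in storage unit 4; 70 ft³ remain.
Put 15 ft³ in storage unit 2; 2 ft³ remain.
Put 109 ft³ in storage unit 5; 41 ft³ remain.
Put 18 ft³ in storage unit 1; 2 ft³ remain.
Put 94 ft³ in storage unit 6; 56 ft³ remain.
Put 95 ft³ in storage unit 7; 55 ft³ remain.
Put 35 ft³ in storage unit 5; 6 ft³ remain.
Put 15 ft³ in storage unit 3; 27 ft³ remain.
Put 39 ft³ in storage unit 7; 16 ft³ remain.
Put 111 ft³ in storage unit 8; 39 ft³ remain.

8 storage units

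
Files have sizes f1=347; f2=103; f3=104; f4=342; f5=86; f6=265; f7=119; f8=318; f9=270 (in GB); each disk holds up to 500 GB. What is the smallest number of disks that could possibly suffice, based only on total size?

Total size = 347 + 103 + 104 + 342 + 86 + 265 + 119 + 318 + 270 = 1954 GB.
⌈1954 / 500⌉ = 4.

4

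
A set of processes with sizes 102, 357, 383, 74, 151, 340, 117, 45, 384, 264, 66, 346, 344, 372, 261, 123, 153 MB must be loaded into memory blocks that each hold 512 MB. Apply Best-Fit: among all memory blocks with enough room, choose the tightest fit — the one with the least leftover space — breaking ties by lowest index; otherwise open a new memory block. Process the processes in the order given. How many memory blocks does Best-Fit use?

memory block 1: place 102 MB, 410 MB left
memory block 1: place 357 MB, 53 MB left
memory block 2: place 383 MB, 129 MB left
memory block 2: place 74 MB, 55 MB left
memory block 3: place 151 MB, 361 MB left
memory block 3: place 340 MB, 21 MB left
memory block 4: place 117 MB, 395 MB left
memory block 1: place 45 MB, 8 MB left
memory block 4: place 384 MB, 11 MB left
memory block 5: place 264 MB, 248 MB left
memory block 5: place 66 MB, 182 MB left
memory block 6: place 346 MB, 166 MB left
memory block 7: place 344 MB, 168 MB left
memory block 8: place 372 MB, 140 MB left
memory block 9: place 261 MB, 251 MB left
memory block 8: place 123 MB, 17 MB left
memory block 6: place 153 MB, 13 MB left
Final memory blocks: [102,357,45] [383,74] [151,340] [117,384] [264,66] [346,153] [344] [372,123] [261].

9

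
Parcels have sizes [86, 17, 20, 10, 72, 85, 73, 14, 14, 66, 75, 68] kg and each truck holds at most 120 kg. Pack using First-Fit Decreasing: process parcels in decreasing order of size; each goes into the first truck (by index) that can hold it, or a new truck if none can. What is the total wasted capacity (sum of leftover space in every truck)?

Sorted descending: 86, 85, 75, 73, 72, 68, 66, 20, 17, 14, 14, 10.
86 kg → truck 1 (remaining 34 kg)
85 kg → truck 2 (remaining 35 kg)
75 kg → truck 3 (remaining 45 kg)
73 kg → truck 4 (remaining 47 kg)
72 kg → truck 5 (remaining 48 kg)
68 kg → truck 6 (remaining 52 kg)
66 kg → truck 7 (remaining 54 kg)
20 kg → truck 1 (remaining 14 kg)
17 kg → truck 2 (remaining 18 kg)
14 kg → truck 1 (remaining 0 kg)
14 kg → truck 2 (remaining 4 kg)
10 kg → truck 3 (remaining 35 kg)
7 trucks × 120 kg = 840 kg; used 600 kg; unused 240 kg.

240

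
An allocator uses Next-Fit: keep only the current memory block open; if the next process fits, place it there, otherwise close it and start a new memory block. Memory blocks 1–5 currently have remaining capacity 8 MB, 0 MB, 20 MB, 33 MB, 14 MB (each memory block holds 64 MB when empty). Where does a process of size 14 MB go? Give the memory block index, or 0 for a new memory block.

5

Next-Fit only looks at memory block 5, which has 14 MB free.
14 MB fits there.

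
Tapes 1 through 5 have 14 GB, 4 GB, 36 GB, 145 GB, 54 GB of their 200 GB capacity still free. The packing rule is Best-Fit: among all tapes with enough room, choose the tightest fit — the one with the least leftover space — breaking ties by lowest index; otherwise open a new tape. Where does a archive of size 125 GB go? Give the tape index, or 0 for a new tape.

4

Tapes with room: tape 4 (145 GB).
Tightest fit is tape 4 with 145 GB free.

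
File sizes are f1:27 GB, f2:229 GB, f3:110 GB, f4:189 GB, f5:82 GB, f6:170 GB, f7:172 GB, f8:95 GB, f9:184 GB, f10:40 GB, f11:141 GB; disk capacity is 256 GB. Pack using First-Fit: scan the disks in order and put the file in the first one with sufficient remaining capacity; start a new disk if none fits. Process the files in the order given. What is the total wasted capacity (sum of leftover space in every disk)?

353

f1 (27 GB) → disk 1 (remaining 229 GB)
f2 (229 GB) → disk 1 (remaining 0 GB)
f3 (110 GB) → disk 2 (remaining 146 GB)
f4 (189 GB) → disk 3 (remaining 67 GB)
f5 (82 GB) → disk 2 (remaining 64 GB)
f6 (170 GB) → disk 4 (remaining 86 GB)
f7 (172 GB) → disk 5 (remaining 84 GB)
f8 (95 GB) → disk 6 (remaining 161 GB)
f9 (184 GB) → disk 7 (remaining 72 GB)
f10 (40 GB) → disk 2 (remaining 24 GB)
f11 (141 GB) → disk 6 (remaining 20 GB)
7 disks × 256 GB = 1792 GB; used 1439 GB; unused 353 GB.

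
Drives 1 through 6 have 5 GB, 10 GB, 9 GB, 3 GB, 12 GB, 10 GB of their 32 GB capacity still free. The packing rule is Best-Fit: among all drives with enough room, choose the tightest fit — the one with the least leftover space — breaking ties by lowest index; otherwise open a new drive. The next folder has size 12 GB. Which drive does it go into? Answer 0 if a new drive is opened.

Drives with room: drive 5 (12 GB).
Tightest fit is drive 5 with 12 GB free.

5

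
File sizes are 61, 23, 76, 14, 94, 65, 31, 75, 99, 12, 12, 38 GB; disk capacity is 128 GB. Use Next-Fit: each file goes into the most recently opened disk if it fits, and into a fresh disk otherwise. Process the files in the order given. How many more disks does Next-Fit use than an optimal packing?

2

Next-Fit: [61,23] [76,14] [94] [65,31] [75] [99,12,12] [38] → 7 disks.
Total size 600 GB; any packing needs at least ⌈600/128⌉ = 5 disks.
An optimal packing achieves that bound: [99,23] [94,31] [76,38,14] [75,12,12] [65,61] → 5 disks.
Excess: 7 − 5 = 2.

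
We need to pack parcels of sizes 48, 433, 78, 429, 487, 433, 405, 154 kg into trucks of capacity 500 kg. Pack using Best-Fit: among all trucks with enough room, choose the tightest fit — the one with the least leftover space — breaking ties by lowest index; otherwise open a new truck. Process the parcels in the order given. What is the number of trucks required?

Put 48 kg in truck 1; 452 kg remain.
Put 433 kg in truck 1; 19 kg remain.
Put 78 kg in truck 2; 422 kg remain.
Put 429 kg in truck 3; 71 kg remain.
Put 487 kg in truck 4; 13 kg remain.
Put 433 kg in truck 5; 67 kg remain.
Put 405 kg in truck 2; 17 kg remain.
Put 154 kg in truck 6; 346 kg remain.
Final trucks: [48,433] [78,405] [429] [487] [433] [154].

6 trucks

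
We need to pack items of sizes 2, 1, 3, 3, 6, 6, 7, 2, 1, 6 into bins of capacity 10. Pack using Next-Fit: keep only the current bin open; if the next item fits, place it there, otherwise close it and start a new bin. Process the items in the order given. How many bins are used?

5

Put 2 in bin 1; 8 remain.
Put 1 in bin 1; 7 remain.
Put 3 in bin 1; 4 remain.
Put 3 in bin 1; 1 remain.
Put 6 in bin 2; 4 remain.
Put 6 in bin 3; 4 remain.
Put 7 in bin 4; 3 remain.
Put 2 in bin 4; 1 remain.
Put 1 in bin 4; 0 remain.
Put 6 in bin 5; 4 remain.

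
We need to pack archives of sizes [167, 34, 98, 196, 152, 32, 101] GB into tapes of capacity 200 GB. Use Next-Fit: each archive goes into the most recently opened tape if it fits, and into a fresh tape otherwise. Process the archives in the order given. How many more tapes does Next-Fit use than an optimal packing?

1

Next-Fit: [167] [34,98] [196] [152,32] [101] → 5 tapes.
Total size 780 GB; any packing needs at least ⌈780/200⌉ = 4 tapes.
An optimal packing achieves that bound: [196] [167,32] [152,34] [101,98] → 4 tapes.
Excess: 5 − 4 = 1.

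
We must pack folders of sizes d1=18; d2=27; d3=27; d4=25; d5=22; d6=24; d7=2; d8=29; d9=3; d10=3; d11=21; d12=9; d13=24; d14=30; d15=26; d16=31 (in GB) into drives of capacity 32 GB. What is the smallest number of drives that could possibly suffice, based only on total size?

Total size = 18 + 27 + 27 + 25 + 22 + 24 + 2 + 29 + 3 + 3 + 21 + 9 + 24 + 30 + 26 + 31 = 321 GB.
⌈321 / 32⌉ = 11.

11 drives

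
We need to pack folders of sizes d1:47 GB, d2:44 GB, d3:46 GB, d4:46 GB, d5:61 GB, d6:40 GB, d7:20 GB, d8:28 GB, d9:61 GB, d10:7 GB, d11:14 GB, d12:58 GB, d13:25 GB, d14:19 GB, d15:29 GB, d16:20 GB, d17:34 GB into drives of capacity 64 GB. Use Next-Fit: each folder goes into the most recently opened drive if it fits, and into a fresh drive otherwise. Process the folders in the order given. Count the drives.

13 drives

Put d1 (47 GB) in drive 1; 17 GB remain.
Put d2 (44 GB) in drive 2; 20 GB remain.
Put d3 (46 GB) in drive 3; 18 GB remain.
Put d4 (46 GB) in drive 4; 18 GB remain.
Put d5 (61 GB) in drive 5; 3 GB remain.
Put d6 (40 GB) in drive 6; 24 GB remain.
Put d7 (20 GB) in drive 6; 4 GB remain.
Put d8 (28 GB) in drive 7; 36 GB remain.
Put d9 (61 GB) in drive 8; 3 GB remain.
Put d10 (7 GB) in drive 9; 57 GB remain.
Put d11 (14 GB) in drive 9; 43 GB remain.
Put d12 (58 GB) in drive 10; 6 GB remain.
Put d13 (25 GB) in drive 11; 39 GB remain.
Put d14 (19 GB) in drive 11; 20 GB remain.
Put d15 (29 GB) in drive 12; 35 GB remain.
Put d16 (20 GB) in drive 12; 15 GB remain.
Put d17 (34 GB) in drive 13; 30 GB remain.
Final drives: [47] [44] [46] [46] [61] [40,20] [28] [61] [7,14] [58] [25,19] [29,20] [34].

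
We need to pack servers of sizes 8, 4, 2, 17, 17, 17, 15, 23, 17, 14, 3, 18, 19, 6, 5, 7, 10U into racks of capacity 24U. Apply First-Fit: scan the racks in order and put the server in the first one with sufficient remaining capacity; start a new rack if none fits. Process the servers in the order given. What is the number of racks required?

10

Put 8U in rack 1; 16U remain.
Put 4U in rack 1; 12U remain.
Put 2U in rack 1; 10U remain.
Put 17U in rack 2; 7U remain.
Put 17U in rack 3; 7U remain.
Put 17U in rack 4; 7U remain.
Put 15U in rack 5; 9U remain.
Put 23U in rack 6; 1U remain.
Put 17U in rack 7; 7U remain.
Put 14U in rack 8; 10U remain.
Put 3U in rack 1; 7U remain.
Put 18U in rack 9; 6U remain.
Put 19U in rack 10; 5U remain.
Put 6U in rack 1; 1U remain.
Put 5U in rack 2; 2U remain.
Put 7U in rack 3; 0U remain.
Put 10U in rack 8; 0U remain.
Final racks: [8,4,2,3,6] [17,5] [17,7] [17] [15] [23] [17] [14,10] [18] [19].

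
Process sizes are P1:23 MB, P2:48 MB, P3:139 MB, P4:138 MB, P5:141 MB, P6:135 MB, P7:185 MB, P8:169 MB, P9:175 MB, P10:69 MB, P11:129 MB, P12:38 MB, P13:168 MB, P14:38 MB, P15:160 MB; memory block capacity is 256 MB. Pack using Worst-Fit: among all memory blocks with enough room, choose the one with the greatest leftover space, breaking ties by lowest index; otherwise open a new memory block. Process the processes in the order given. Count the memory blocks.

P1 (23 MB) → memory block 1 (remaining 233 MB)
P2 (48 MB) → memory block 1 (remaining 185 MB)
P3 (139 MB) → memory block 1 (remaining 46 MB)
P4 (138 MB) → memory block 2 (remaining 118 MB)
P5 (141 MB) → memory block 3 (remaining 115 MB)
P6 (135 MB) → memory block 4 (remaining 121 MB)
P7 (185 MB) → memory block 5 (remaining 71 MB)
P8 (169 MB) → memory block 6 (remaining 87 MB)
P9 (175 MB) → memory block 7 (remaining 81 MB)
P10 (69 MB) → memory block 4 (remaining 52 MB)
P11 (129 MB) → memory block 8 (remaining 127 MB)
P12 (38 MB) → memory block 8 (remaining 89 MB)
P13 (168 MB) → memory block 9 (remaining 88 MB)
P14 (38 MB) → memory block 2 (remaining 80 MB)
P15 (160 MB) → memory block 10 (remaining 96 MB)
Final memory blocks: [23,48,139] [138,38] [141] [135,69] [185] [169] [175] [129,38] [168] [160].

10 memory blocks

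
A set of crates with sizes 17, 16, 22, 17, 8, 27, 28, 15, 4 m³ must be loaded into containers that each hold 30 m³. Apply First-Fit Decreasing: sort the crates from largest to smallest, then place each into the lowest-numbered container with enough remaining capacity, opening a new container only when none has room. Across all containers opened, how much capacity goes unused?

Sorted descending: 28, 27, 22, 17, 17, 16, 15, 8, 4.
28 m³ → container 1 (remaining 2 m³)
27 m³ → container 2 (remaining 3 m³)
22 m³ → container 3 (remaining 8 m³)
17 m³ → container 4 (remaining 13 m³)
17 m³ → container 5 (remaining 13 m³)
16 m³ → container 6 (remaining 14 m³)
15 m³ → container 7 (remaining 15 m³)
8 m³ → container 3 (remaining 0 m³)
4 m³ → container 4 (remaining 9 m³)
7 containers × 30 m³ = 210 m³; used 154 m³; unused 56 m³.

56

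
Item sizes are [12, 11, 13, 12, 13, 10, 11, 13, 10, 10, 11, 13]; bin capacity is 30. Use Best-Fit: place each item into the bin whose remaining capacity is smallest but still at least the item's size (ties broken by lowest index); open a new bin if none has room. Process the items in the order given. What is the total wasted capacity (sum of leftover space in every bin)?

41

Put 12 in bin 1; 18 remain.
Put 11 in bin 1; 7 remain.
Put 13 in bin 2; 17 remain.
Put 12 in bin 2; 5 remain.
Put 13 in bin 3; 17 remain.
Put 10 in bin 3; 7 remain.
Put 11 in bin 4; 19 remain.
Put 13 in bin 4; 6 remain.
Put 10 in bin 5; 20 remain.
Put 10 in bin 5; 10 remain.
Put 11 in bin 6; 19 remain.
Put 13 in bin 6; 6 remain.
6 bins × 30 = 180; used 139; unused 41.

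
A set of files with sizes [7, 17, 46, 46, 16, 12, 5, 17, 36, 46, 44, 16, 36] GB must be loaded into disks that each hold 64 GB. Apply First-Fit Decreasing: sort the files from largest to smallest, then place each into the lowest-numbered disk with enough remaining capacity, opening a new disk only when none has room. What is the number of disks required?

Sorted descending: 46, 46, 46, 44, 36, 36, 17, 17, 16, 16, 12, 7, 5.
disk 1: place 46 GB, 18 GB left
disk 2: place 46 GB, 18 GB left
disk 3: place 46 GB, 18 GB left
disk 4: place 44 GB, 20 GB left
disk 5: place 36 GB, 28 GB left
disk 6: place 36 GB, 28 GB left
disk 1: place 17 GB, 1 GB left
disk 2: place 17 GB, 1 GB left
disk 3: place 16 GB, 2 GB left
disk 4: place 16 GB, 4 GB left
disk 5: place 12 GB, 16 GB left
disk 5: place 7 GB, 9 GB left
disk 5: place 5 GB, 4 GB left
Final disks: [46,17] [46,17] [46,16] [44,16] [36,12,7,5] [36].

6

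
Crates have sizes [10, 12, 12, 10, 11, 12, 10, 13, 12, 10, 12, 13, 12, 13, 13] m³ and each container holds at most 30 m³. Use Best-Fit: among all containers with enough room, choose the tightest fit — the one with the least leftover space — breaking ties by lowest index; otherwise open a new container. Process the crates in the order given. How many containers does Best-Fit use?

container 1: place 10 m³, 20 m³ left
container 1: place 12 m³, 8 m³ left
container 2: place 12 m³, 18 m³ left
container 2: place 10 m³, 8 m³ left
container 3: place 11 m³, 19 m³ left
container 3: place 12 m³, 7 m³ left
container 4: place 10 m³, 20 m³ left
container 4: place 13 m³, 7 m³ left
container 5: place 12 m³, 18 m³ left
container 5: place 10 m³, 8 m³ left
container 6: place 12 m³, 18 m³ left
container 6: place 13 m³, 5 m³ left
container 7: place 12 m³, 18 m³ left
container 7: place 13 m³, 5 m³ left
container 8: place 13 m³, 17 m³ left

8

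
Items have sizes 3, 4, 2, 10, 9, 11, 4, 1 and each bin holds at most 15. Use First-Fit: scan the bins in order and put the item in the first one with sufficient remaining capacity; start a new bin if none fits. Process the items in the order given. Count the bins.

Put 3 in bin 1; 12 remain.
Put 4 in bin 1; 8 remain.
Put 2 in bin 1; 6 remain.
Put 10 in bin 2; 5 remain.
Put 9 in bin 3; 6 remain.
Put 11 in bin 4; 4 remain.
Put 4 in bin 1; 2 remain.
Put 1 in bin 1; 1 remain.
Final bins: [3,4,2,4,1] [10] [9] [11].

4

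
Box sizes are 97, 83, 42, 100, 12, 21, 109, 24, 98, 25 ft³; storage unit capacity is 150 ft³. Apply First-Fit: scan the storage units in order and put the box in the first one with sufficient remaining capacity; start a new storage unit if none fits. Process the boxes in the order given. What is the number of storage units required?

storage unit 1: place 97 ft³, 53 ft³ left
storage unit 2: place 83 ft³, 67 ft³ left
storage unit 1: place 42 ft³, 11 ft³ left
storage unit 3: place 100 ft³, 50 ft³ left
storage unit 2: place 12 ft³, 55 ft³ left
storage unit 2: place 21 ft³, 34 ft³ left
storage unit 4: place 109 ft³, 41 ft³ left
storage unit 2: place 24 ft³, 10 ft³ left
storage unit 5: place 98 ft³, 52 ft³ left
storage unit 3: place 25 ft³, 25 ft³ left

5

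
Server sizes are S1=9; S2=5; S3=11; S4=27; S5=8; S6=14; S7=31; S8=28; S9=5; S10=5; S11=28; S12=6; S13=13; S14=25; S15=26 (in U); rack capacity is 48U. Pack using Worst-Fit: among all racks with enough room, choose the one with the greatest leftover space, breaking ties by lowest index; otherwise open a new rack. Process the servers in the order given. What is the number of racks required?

rack 1: place S1 (9U), 39U left
rack 1: place S2 (5U), 34U left
rack 1: place S3 (11U), 23U left
rack 2: place S4 (27U), 21U left
rack 1: place S5 (8U), 15U left
rack 2: place S6 (14U), 7U left
rack 3: place S7 (31U), 17U left
rack 4: place S8 (28U), 20U left
rack 4: place S9 (5U), 15U left
rack 3: place S10 (5U), 12U left
rack 5: place S11 (28U), 20U left
rack 5: place S12 (6U), 14U left
rack 1: place S13 (13U), 2U left
rack 6: place S14 (25U), 23U left
rack 7: place S15 (26U), 22U left
Final racks: [9,5,11,8,13] [27,14] [31,5] [28,5] [28,6] [25] [26].

7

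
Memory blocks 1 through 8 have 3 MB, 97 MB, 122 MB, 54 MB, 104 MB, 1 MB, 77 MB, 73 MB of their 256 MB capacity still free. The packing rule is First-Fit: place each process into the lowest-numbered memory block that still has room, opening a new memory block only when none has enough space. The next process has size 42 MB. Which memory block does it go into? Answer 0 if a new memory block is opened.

2

Memory blocks with room: memory block 2 (97 MB), memory block 3 (122 MB), memory block 4 (54 MB), memory block 5 (104 MB), memory block 7 (77 MB), memory block 8 (73 MB).
The first with room is memory block 2.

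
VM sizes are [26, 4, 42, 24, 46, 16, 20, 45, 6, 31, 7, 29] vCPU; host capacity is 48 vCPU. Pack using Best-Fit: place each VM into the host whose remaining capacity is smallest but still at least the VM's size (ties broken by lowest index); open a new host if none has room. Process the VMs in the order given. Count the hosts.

7

Put 26 vCPU in host 1; 22 vCPU remain.
Put 4 vCPU in host 1; 18 vCPU remain.
Put 42 vCPU in host 2; 6 vCPU remain.
Put 24 vCPU in host 3; 24 vCPU remain.
Put 46 vCPU in host 4; 2 vCPU remain.
Put 16 vCPU in host 1; 2 vCPU remain.
Put 20 vCPU in host 3; 4 vCPU remain.
Put 45 vCPU in host 5; 3 vCPU remain.
Put 6 vCPU in host 2; 0 vCPU remain.
Put 31 vCPU in host 6; 17 vCPU remain.
Put 7 vCPU in host 6; 10 vCPU remain.
Put 29 vCPU in host 7; 19 vCPU remain.
Final hosts: [26,4,16] [42,6] [24,20] [46] [45] [31,7] [29].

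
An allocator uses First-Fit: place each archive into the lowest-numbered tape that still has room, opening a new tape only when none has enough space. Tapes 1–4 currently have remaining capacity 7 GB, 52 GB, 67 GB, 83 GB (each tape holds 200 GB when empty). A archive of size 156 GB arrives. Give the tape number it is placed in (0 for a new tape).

No tape has ≥ 156 GB free, so a new tape is opened.

0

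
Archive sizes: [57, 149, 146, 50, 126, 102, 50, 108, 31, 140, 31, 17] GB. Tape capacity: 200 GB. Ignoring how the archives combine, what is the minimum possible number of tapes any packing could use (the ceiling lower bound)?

6 tapes

Total size = 57 + 149 + 146 + 50 + 126 + 102 + 50 + 108 + 31 + 140 + 31 + 17 = 1007 GB.
⌈1007 / 200⌉ = 6.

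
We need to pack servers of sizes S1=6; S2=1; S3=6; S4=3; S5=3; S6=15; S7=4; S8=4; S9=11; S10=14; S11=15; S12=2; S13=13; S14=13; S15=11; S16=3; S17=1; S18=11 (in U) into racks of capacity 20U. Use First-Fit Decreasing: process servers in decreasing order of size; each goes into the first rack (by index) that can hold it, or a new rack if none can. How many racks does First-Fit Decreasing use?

8 racks

Sorted descending: 15, 15, 14, 13, 13, 11, 11, 11, 6, 6, 4, 4, 3, 3, 3, 2, 1, 1.
15U → rack 1 (remaining 5U)
15U → rack 2 (remaining 5U)
14U → rack 3 (remaining 6U)
13U → rack 4 (remaining 7U)
13U → rack 5 (remaining 7U)
11U → rack 6 (remaining 9U)
11U → rack 7 (remaining 9U)
11U → rack 8 (remaining 9U)
6U → rack 3 (remaining 0U)
6U → rack 4 (remaining 1U)
4U → rack 1 (remaining 1U)
4U → rack 2 (remaining 1U)
3U → rack 5 (remaining 4U)
3U → rack 5 (remaining 1U)
3U → rack 6 (remaining 6U)
2U → rack 6 (remaining 4U)
1U → rack 1 (remaining 0U)
1U → rack 2 (remaining 0U)
Final racks: [15,4,1] [15,4,1] [14,6] [13,6] [13,3,3] [11,3,2] [11] [11].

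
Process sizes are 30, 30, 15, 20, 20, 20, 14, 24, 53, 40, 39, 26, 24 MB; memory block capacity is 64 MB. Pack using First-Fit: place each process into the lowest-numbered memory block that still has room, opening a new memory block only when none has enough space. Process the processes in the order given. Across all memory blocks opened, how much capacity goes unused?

30 MB → memory block 1 (remaining 34 MB)
30 MB → memory block 1 (remaining 4 MB)
15 MB → memory block 2 (remaining 49 MB)
20 MB → memory block 2 (remaining 29 MB)
20 MB → memory block 2 (remaining 9 MB)
20 MB → memory block 3 (remaining 44 MB)
14 MB → memory block 3 (remaining 30 MB)
24 MB → memory block 3 (remaining 6 MB)
53 MB → memory block 4 (remaining 11 MB)
40 MB → memory block 5 (remaining 24 MB)
39 MB → memory block 6 (remaining 25 MB)
26 MB → memory block 7 (remaining 38 MB)
24 MB → memory block 5 (remaining 0 MB)
7 memory blocks × 64 MB = 448 MB; used 355 MB; unused 93 MB.

93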